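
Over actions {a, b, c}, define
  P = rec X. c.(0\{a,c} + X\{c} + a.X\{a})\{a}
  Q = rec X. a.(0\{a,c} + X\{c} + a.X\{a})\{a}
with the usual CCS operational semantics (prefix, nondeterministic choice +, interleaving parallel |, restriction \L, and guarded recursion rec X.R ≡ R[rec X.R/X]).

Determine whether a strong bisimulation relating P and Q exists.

P's transition system — 2 states:
  s0 = rec X. c.(0\{a,c} + X\{c} + a.X\{a})\{a} has moves ··c··> s1
  s1 = (0\{a,c} + (rec X. c.(0\{a,c} + X\{c} + a.X\{a})\{a})\{c} + a.(rec X. c.(0\{a,c} + X\{c} + a.X\{a})\{a})\{a})\{a} has moves ·
Q's transition system — 2 states:
  t0 = rec X. a.(0\{a,c} + X\{c} + a.X\{a})\{a} has moves ··a··> t1
  t1 = (0\{a,c} + (rec X. a.(0\{a,c} + X\{c} + a.X\{a})\{a})\{c} + a.(rec X. a.(0\{a,c} + X\{c} + a.X\{a})\{a})\{a})\{a} has moves ·
Partition-refinement fixed point:
  B0 = {s0}
  B1 = {s1, t1}
  B2 = {t0}
s0 ∈ B0, t0 ∈ B2 → different blocks

P ≁ Q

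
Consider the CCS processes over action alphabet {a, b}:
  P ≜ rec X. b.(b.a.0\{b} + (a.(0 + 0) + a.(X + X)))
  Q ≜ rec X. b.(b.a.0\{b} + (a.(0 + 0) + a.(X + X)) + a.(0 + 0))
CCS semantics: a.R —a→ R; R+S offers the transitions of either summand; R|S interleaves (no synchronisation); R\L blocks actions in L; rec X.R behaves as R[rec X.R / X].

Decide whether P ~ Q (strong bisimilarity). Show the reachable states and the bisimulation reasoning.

Reachable graph of P (6 states):
  p0 = rec X. b.(b.a.0\{b} + (a.(0 + 0) + a.(X + X))) ⊢ --b--▸ p1
  p1 = b.a.0\{b} + (a.(0 + 0) + a.((rec X. b.(b.a.0\{b} + (a.(0 + 0) + a.(X + X)))) + (rec X. b.(b.a.0\{b} + (a.(0 + 0) + a.(X + X)))))) ⊢ --a--▸ p2, --a--▸ p3, --b--▸ p4
  p2 = (rec X. b.(b.a.0\{b} + (a.(0 + 0) + a.(X + X)))) + (rec X. b.(b.a.0\{b} + (a.(0 + 0) + a.(X + X)))) ⊢ --b--▸ p1
  p3 = 0 + 0 ⊢ ·
  p4 = a.0\{b} ⊢ --a--▸ p5
  p5 = 0\{b} ⊢ ·
Reachable graph of Q (6 states):
  q0 = rec X. b.(b.a.0\{b} + (a.(0 + 0) + a.(X + X)) + a.(0 + 0)) ⊢ --b--▸ q1
  q1 = b.a.0\{b} + (a.(0 + 0) + a.((rec X. b.(b.a.0\{b} + (a.(0 + 0) + a.(X + X)) + a.(0 + 0))) + (rec X. b.(b.a.0\{b} + (a.(0 + 0) + a.(X + X)) + a.(0 + 0))))) + a.(0 + 0) ⊢ --a--▸ q2, --a--▸ q3, --b--▸ q4
  q2 = (rec X. b.(b.a.0\{b} + (a.(0 + 0) + a.(X + X)) + a.(0 + 0))) + (rec X. b.(b.a.0\{b} + (a.(0 + 0) + a.(X + X)) + a.(0 + 0))) ⊢ --b--▸ q1
  q3 = 0 + 0 ⊢ ·
  q4 = a.0\{b} ⊢ --a--▸ q5
  q5 = 0\{b} ⊢ ·
Bisimilarity quotient blocks:
  B0 = {p0, p2, q0, q2}
  B1 = {p1, q1}
  B2 = {p3, p5, q3, q5}
  B3 = {p4, q4}
p0 ∈ B0, q0 ∈ B0 → same block

YES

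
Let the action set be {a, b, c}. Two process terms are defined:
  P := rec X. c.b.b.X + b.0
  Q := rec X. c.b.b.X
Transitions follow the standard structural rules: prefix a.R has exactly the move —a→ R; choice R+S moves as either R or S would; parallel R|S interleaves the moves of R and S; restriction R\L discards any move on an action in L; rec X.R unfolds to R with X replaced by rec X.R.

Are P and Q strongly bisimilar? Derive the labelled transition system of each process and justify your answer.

Reachable graph of P (4 states):
  u0 = rec X. c.b.b.X + b.0 ⊢ -b-> u1, -c-> u2
  u1 = 0 ⊢ ∅
  u2 = b.b.(rec X. c.b.b.X + b.0) ⊢ -b-> u3
  u3 = b.(rec X. c.b.b.X + b.0) ⊢ -b-> u0
Reachable graph of Q (3 states):
  v0 = rec X. c.b.b.X ⊢ -c-> v1
  v1 = b.b.(rec X. c.b.b.X) ⊢ -b-> v2
  v2 = b.(rec X. c.b.b.X) ⊢ -b-> v0
Coarsest stable partition (strong bisimilarity classes):
  B0 = {u0}
  B1 = {u2}
  B2 = {u3}
  B3 = {u1}
  B4 = {v0}
  B5 = {v1}
  B6 = {v2}
u0 ∈ B0, v0 ∈ B4 → different blocks

NO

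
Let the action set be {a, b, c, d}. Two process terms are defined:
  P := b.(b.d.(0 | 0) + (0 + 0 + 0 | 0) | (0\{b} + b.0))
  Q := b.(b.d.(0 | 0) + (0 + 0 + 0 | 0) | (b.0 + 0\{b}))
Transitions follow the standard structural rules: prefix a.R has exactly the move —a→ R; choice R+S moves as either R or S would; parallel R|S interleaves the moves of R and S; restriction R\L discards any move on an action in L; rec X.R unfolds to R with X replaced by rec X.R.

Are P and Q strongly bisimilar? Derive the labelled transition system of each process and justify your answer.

LTS(P): 5 reachable states
  s0 = b.(b.d.(0 | 0) + (0 + 0 + 0 | 0) | (0\{b} + b.0)) ⊢ ··b··> s1
  s1 = b.d.(0 | 0) + (0 + 0 + 0 | 0) | (0\{b} + b.0) ⊢ ··b··> s2, ··b··> s3
  s2 = (0 + 0 + 0 | 0) | 0 ⊢ ∅
  s3 = d.(0 | 0) ⊢ ··d··> s4
  s4 = 0 | 0 ⊢ ∅
LTS(Q): 5 reachable states
  t0 = b.(b.d.(0 | 0) + (0 + 0 + 0 | 0) | (b.0 + 0\{b})) ⊢ ··b··> t1
  t1 = b.d.(0 | 0) + (0 + 0 + 0 | 0) | (b.0 + 0\{b}) ⊢ ··b··> t2, ··b··> t3
  t2 = (0 + 0 + 0 | 0) | 0 ⊢ ∅
  t3 = d.(0 | 0) ⊢ ··d··> t4
  t4 = 0 | 0 ⊢ ∅
Coarsest stable partition (strong bisimilarity classes):
  B0 = {s0, t0}
  B1 = {s1, t1}
  B2 = {s2, s4, t2, t4}
  B3 = {s3, t3}
s0 ∈ B0, t0 ∈ B0 → same block

YES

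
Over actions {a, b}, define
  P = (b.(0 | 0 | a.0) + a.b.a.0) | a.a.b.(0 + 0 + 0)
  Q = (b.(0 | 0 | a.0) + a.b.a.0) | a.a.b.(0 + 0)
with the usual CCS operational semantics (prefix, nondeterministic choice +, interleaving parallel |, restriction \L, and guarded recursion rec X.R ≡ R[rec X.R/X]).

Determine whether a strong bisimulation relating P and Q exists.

P's transition system — 24 states:
  u0 = (b.(0 | 0 | a.0) + a.b.a.0) | a.a.b.(0 + 0 + 0) :: --a--▸ u1, --a--▸ u2, --b--▸ u3
  u1 = (b.(0 | 0 | a.0) + a.b.a.0) | a.b.(0 + 0 + 0) :: --a--▸ u4, --a--▸ u5, --b--▸ u6
  u2 = b.a.0 | a.a.b.(0 + 0 + 0) :: --a--▸ u5, --b--▸ u7
  u3 = 0 | 0 | a.0 | a.a.b.(0 + 0 + 0) :: --a--▸ u6, --a--▸ u8
  u4 = (b.(0 | 0 | a.0) + a.b.a.0) | b.(0 + 0 + 0) :: --a--▸ u9, --b--▸ u10, --b--▸ u11
  u5 = b.a.0 | a.b.(0 + 0 + 0) :: --a--▸ u9, --b--▸ u12
  u6 = 0 | 0 | a.0 | a.b.(0 + 0 + 0) :: --a--▸ u11, --a--▸ u13
  u7 = a.0 | a.a.b.(0 + 0 + 0) :: --a--▸ u12, --a--▸ u14
  u8 = 0 | 0 | 0 | a.a.b.(0 + 0 + 0) :: --a--▸ u13
  u9 = b.a.0 | b.(0 + 0 + 0) :: --b--▸ u15, --b--▸ u16
  u10 = (b.(0 | 0 | a.0) + a.b.a.0) | (0 + 0 + 0) :: --a--▸ u16, --b--▸ u17
  u11 = 0 | 0 | a.0 | b.(0 + 0 + 0) :: --a--▸ u18, --b--▸ u17
  u12 = a.0 | a.b.(0 + 0 + 0) :: --a--▸ u15, --a--▸ u19
  u13 = 0 | 0 | 0 | a.b.(0 + 0 + 0) :: --a--▸ u18
  u14 = 0 | a.a.b.(0 + 0 + 0) :: --a--▸ u19
  u15 = a.0 | b.(0 + 0 + 0) :: --a--▸ u20, --b--▸ u21
  u16 = b.a.0 | (0 + 0 + 0) :: --b--▸ u21
  u17 = 0 | 0 | a.0 | (0 + 0 + 0) :: --a--▸ u22
  u18 = 0 | 0 | 0 | b.(0 + 0 + 0) :: --b--▸ u22
  u19 = 0 | a.b.(0 + 0 + 0) :: --a--▸ u20
  u20 = 0 | b.(0 + 0 + 0) :: --b--▸ u23
  u21 = a.0 | (0 + 0 + 0) :: --a--▸ u23
  u22 = 0 | 0 | 0 | (0 + 0 + 0) :: ·
  u23 = 0 | (0 + 0 + 0) :: ·
Q's transition system — 24 states:
  v0 = (b.(0 | 0 | a.0) + a.b.a.0) | a.a.b.(0 + 0) :: --a--▸ v1, --a--▸ v2, --b--▸ v3
  v1 = (b.(0 | 0 | a.0) + a.b.a.0) | a.b.(0 + 0) :: --a--▸ v4, --a--▸ v5, --b--▸ v6
  v2 = b.a.0 | a.a.b.(0 + 0) :: --a--▸ v5, --b--▸ v7
  v3 = 0 | 0 | a.0 | a.a.b.(0 + 0) :: --a--▸ v6, --a--▸ v8
  v4 = (b.(0 | 0 | a.0) + a.b.a.0) | b.(0 + 0) :: --a--▸ v9, --b--▸ v10, --b--▸ v11
  v5 = b.a.0 | a.b.(0 + 0) :: --a--▸ v9, --b--▸ v12
  v6 = 0 | 0 | a.0 | a.b.(0 + 0) :: --a--▸ v11, --a--▸ v13
  v7 = a.0 | a.a.b.(0 + 0) :: --a--▸ v12, --a--▸ v14
  v8 = 0 | 0 | 0 | a.a.b.(0 + 0) :: --a--▸ v13
  v9 = b.a.0 | b.(0 + 0) :: --b--▸ v15, --b--▸ v16
  v10 = (b.(0 | 0 | a.0) + a.b.a.0) | (0 + 0) :: --a--▸ v16, --b--▸ v17
  v11 = 0 | 0 | a.0 | b.(0 + 0) :: --a--▸ v18, --b--▸ v17
  v12 = a.0 | a.b.(0 + 0) :: --a--▸ v15, --a--▸ v19
  v13 = 0 | 0 | 0 | a.b.(0 + 0) :: --a--▸ v18
  v14 = 0 | a.a.b.(0 + 0) :: --a--▸ v19
  v15 = a.0 | b.(0 + 0) :: --a--▸ v20, --b--▸ v21
  v16 = b.a.0 | (0 + 0) :: --b--▸ v21
  v17 = 0 | 0 | a.0 | (0 + 0) :: --a--▸ v22
  v18 = 0 | 0 | 0 | b.(0 + 0) :: --b--▸ v22
  v19 = 0 | a.b.(0 + 0) :: --a--▸ v20
  v20 = 0 | b.(0 + 0) :: --b--▸ v23
  v21 = a.0 | (0 + 0) :: --a--▸ v23
  v22 = 0 | 0 | 0 | (0 + 0) :: ·
  v23 = 0 | (0 + 0) :: ·
Partition-refinement fixed point:
  B0 = {u0, v0}
  B1 = {u2, v2}
  B2 = {u3, u7, v3, v7}
  B3 = {u14, u8, v14, v8}
  B4 = {u13, u19, v13, v19}
  B5 = {u18, u20, v18, v20}
  B6 = {u22, u23, v22, v23}
  B7 = {u12, u6, v12, v6}
  B8 = {u11, u15, v11, v15}
  B9 = {u17, u21, v17, v21}
  B10 = {u5, v5}
  B11 = {u9, v9}
  B12 = {u16, v16}
  B13 = {u1, v1}
  B14 = {u4, v4}
  B15 = {u10, v10}
u0 ∈ B0, v0 ∈ B0 → same block

bisimilar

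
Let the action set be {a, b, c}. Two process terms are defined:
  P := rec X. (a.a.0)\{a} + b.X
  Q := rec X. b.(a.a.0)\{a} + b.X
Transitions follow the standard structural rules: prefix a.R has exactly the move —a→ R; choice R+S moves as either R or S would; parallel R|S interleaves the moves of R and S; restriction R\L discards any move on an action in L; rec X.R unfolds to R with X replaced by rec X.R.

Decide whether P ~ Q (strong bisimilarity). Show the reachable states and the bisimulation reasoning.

Reachable graph of P (1 states):
  s0 = rec X. (a.a.0)\{a} + b.X :: --b--▸ s0
Reachable graph of Q (2 states):
  t0 = rec X. b.(a.a.0)\{a} + b.X :: --b--▸ t0, --b--▸ t1
  t1 = (a.a.0)\{a} :: deadlocked
Coarsest stable partition (strong bisimilarity classes):
  B0 = {s0}
  B1 = {t0}
  B2 = {t1}
s0 ∈ B0, t0 ∈ B1 → different blocks

P ≁ Q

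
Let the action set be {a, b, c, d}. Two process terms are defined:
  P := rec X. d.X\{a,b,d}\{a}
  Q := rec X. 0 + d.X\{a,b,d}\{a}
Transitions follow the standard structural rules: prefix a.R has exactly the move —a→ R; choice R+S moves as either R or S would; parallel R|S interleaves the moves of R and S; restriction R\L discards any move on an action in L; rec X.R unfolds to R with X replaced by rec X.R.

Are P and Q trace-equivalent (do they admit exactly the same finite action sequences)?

trace-equivalent

LTS(P): 2 reachable states
  p0 = rec X. d.X\{a,b,d}\{a} ⊢ --d--▸ p1
  p1 = (rec X. d.X\{a,b,d}\{a})\{a,b,d}\{a} ⊢ ·
LTS(Q): 2 reachable states
  q0 = rec X. 0 + d.X\{a,b,d}\{a} ⊢ --d--▸ q1
  q1 = (rec X. 0 + d.X\{a,b,d}\{a})\{a,b,d}\{a} ⊢ ·
Partition-refinement fixed point:
  B0 = {p0, q0}
  B1 = {p1, q1}
p0 ∈ B0, q0 ∈ B0 → same block
Bisimilar ⇒ trace-equivalent.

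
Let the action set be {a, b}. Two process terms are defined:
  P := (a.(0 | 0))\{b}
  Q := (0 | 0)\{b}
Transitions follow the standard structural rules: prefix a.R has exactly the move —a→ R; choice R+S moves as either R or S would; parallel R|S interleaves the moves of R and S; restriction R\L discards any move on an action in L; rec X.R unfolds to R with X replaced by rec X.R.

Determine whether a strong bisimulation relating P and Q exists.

Reachable graph of P (2 states):
  m0 = (a.(0 | 0))\{b} :: --a--▸ m1
  m1 = (0 | 0)\{b} :: (no moves)
Reachable graph of Q (1 states):
  n0 = (0 | 0)\{b} :: (no moves)
Partition-refinement fixed point:
  B0 = {m0}
  B1 = {m1, n0}
m0 ∈ B0, n0 ∈ B1 → different blocks

P ≁ Q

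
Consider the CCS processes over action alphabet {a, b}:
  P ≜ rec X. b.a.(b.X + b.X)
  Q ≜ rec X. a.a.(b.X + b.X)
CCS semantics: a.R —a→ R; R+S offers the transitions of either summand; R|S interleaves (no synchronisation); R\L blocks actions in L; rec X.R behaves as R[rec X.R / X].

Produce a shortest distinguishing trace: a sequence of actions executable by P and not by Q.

P's transition system — 3 states:
  s0 = rec X. b.a.(b.X + b.X) | ··b··> s1
  s1 = a.(b.(rec X. b.a.(b.X + b.X)) + b.(rec X. b.a.(b.X + b.X))) | ··a··> s2
  s2 = b.(rec X. b.a.(b.X + b.X)) + b.(rec X. b.a.(b.X + b.X)) | ··b··> s0
Q's transition system — 3 states:
  t0 = rec X. a.a.(b.X + b.X) | ··a··> t1
  t1 = a.(b.(rec X. a.a.(b.X + b.X)) + b.(rec X. a.a.(b.X + b.X))) | ··a··> t2
  t2 = b.(rec X. a.a.(b.X + b.X)) + b.(rec X. a.a.(b.X + b.X)) | ··b··> t0
Executing b from P (initial set {s0}):
  [1] b ⇒ {s1}
  — P admits the full trace.
Executing b from Q (initial set {t0}):
  [1] b ⇒ no successor for Q

b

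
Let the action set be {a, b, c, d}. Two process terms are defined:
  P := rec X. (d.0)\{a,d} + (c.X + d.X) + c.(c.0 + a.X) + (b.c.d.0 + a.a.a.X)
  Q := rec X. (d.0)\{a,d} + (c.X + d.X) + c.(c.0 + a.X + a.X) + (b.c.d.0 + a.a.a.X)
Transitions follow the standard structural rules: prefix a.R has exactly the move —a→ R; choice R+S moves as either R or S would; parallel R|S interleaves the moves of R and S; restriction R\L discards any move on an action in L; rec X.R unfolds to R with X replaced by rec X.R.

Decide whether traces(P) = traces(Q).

Reachable graph of P (7 states):
  p0 = rec X. (d.0)\{a,d} + (c.X + d.X) + c.(c.0 + a.X) + (b.c.d.0 + a.a.a.X) has moves --a--▸ p1, --b--▸ p2, --c--▸ p0, --c--▸ p3, --d--▸ p0
  p1 = a.a.(rec X. (d.0)\{a,d} + (c.X + d.X) + c.(c.0 + a.X) + (b.c.d.0 + a.a.a.X)) has moves --a--▸ p4
  p2 = c.d.0 has moves --c--▸ p5
  p3 = c.0 + a.(rec X. (d.0)\{a,d} + (c.X + d.X) + c.(c.0 + a.X) + (b.c.d.0 + a.a.a.X)) has moves --a--▸ p0, --c--▸ p6
  p4 = a.(rec X. (d.0)\{a,d} + (c.X + d.X) + c.(c.0 + a.X) + (b.c.d.0 + a.a.a.X)) has moves --a--▸ p0
  p5 = d.0 has moves --d--▸ p6
  p6 = 0 has moves (no moves)
Reachable graph of Q (7 states):
  q0 = rec X. (d.0)\{a,d} + (c.X + d.X) + c.(c.0 + a.X + a.X) + (b.c.d.0 + a.a.a.X) has moves --a--▸ q1, --b--▸ q2, --c--▸ q0, --c--▸ q3, --d--▸ q0
  q1 = a.a.(rec X. (d.0)\{a,d} + (c.X + d.X) + c.(c.0 + a.X + a.X) + (b.c.d.0 + a.a.a.X)) has moves --a--▸ q4
  q2 = c.d.0 has moves --c--▸ q5
  q3 = c.0 + a.(rec X. (d.0)\{a,d} + (c.X + d.X) + c.(c.0 + a.X + a.X) + (b.c.d.0 + a.a.a.X)) + a.(rec X. (d.0)\{a,d} + (c.X + d.X) + c.(c.0 + a.X + a.X) + (b.c.d.0 + a.a.a.X)) has moves --a--▸ q0, --c--▸ q6
  q4 = a.(rec X. (d.0)\{a,d} + (c.X + d.X) + c.(c.0 + a.X + a.X) + (b.c.d.0 + a.a.a.X)) has moves --a--▸ q0
  q5 = d.0 has moves --d--▸ q6
  q6 = 0 has moves (no moves)
Coarsest stable partition (strong bisimilarity classes):
  B0 = {p0, q0}
  B1 = {p3, q3}
  B2 = {p6, q6}
  B3 = {p2, q2}
  B4 = {p5, q5}
  B5 = {p1, q1}
  B6 = {p4, q4}
p0 ∈ B0, q0 ∈ B0 → same block
Bisimilar ⇒ trace-equivalent.

traces(P) = traces(Q)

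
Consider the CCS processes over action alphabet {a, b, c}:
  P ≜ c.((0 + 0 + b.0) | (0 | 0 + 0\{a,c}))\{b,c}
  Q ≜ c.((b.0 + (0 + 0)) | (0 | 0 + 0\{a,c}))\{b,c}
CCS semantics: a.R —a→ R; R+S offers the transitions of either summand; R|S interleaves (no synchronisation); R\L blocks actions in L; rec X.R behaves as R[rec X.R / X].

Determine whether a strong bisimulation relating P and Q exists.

P's transition system — 2 states:
  u0 = c.((0 + 0 + b.0) | (0 | 0 + 0\{a,c}))\{b,c} has moves -c-> u1
  u1 = ((0 + 0 + b.0) | (0 | 0 + 0\{a,c}))\{b,c} has moves deadlocked
Q's transition system — 2 states:
  v0 = c.((b.0 + (0 + 0)) | (0 | 0 + 0\{a,c}))\{b,c} has moves -c-> v1
  v1 = ((b.0 + (0 + 0)) | (0 | 0 + 0\{a,c}))\{b,c} has moves deadlocked
Partition-refinement fixed point:
  B0 = {u0, v0}
  B1 = {u1, v1}
u0 ∈ B0, v0 ∈ B0 → same block

YES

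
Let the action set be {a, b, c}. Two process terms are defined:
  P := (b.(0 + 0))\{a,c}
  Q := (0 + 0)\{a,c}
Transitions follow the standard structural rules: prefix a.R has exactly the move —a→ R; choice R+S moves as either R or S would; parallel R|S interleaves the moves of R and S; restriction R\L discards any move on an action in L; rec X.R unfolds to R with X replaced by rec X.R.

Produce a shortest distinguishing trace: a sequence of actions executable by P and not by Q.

b

LTS(P): 2 reachable states
  u0 = (b.(0 + 0))\{a,c} | —b→ u1
  u1 = (0 + 0)\{a,c} | deadlocked
LTS(Q): 1 reachable states
  v0 = (0 + 0)\{a,c} | deadlocked
Executing b from P (initial set {u0}):
  [1] b ⇒ {u1}
  — P admits the full trace.
Executing b from Q (initial set {v0}):
  [1] b ⇒ ∅  — Q cannot continue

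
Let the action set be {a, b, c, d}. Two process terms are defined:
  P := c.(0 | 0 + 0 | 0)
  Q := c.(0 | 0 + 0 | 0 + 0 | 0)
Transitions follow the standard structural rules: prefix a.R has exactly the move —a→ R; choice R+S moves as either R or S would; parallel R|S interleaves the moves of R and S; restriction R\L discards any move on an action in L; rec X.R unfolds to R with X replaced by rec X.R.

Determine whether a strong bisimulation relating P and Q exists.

P's transition system — 2 states:
  p0 = c.(0 | 0 + 0 | 0) | --c--▸ p1
  p1 = 0 | 0 + 0 | 0 | (no moves)
Q's transition system — 2 states:
  q0 = c.(0 | 0 + 0 | 0 + 0 | 0) | --c--▸ q1
  q1 = 0 | 0 + 0 | 0 + 0 | 0 | (no moves)
Bisimilarity quotient blocks:
  B0 = {p0, q0}
  B1 = {p1, q1}
p0 ∈ B0, q0 ∈ B0 → same block

bisimilar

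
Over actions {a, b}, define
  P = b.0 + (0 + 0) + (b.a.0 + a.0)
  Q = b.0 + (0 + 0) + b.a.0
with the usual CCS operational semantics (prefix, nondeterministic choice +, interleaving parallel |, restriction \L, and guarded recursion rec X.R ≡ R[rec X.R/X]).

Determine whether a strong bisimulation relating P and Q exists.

LTS(P): 3 reachable states
  p0 = b.0 + (0 + 0) + (b.a.0 + a.0) ⊢ —a→ p1, —b→ p1, —b→ p2
  p1 = 0 ⊢ ∅
  p2 = a.0 ⊢ —a→ p1
LTS(Q): 3 reachable states
  q0 = b.0 + (0 + 0) + b.a.0 ⊢ —b→ q1, —b→ q2
  q1 = 0 ⊢ ∅
  q2 = a.0 ⊢ —a→ q1
Coarsest stable partition (strong bisimilarity classes):
  B0 = {p0}
  B1 = {p1, q1}
  B2 = {p2, q2}
  B3 = {q0}
p0 ∈ B0, q0 ∈ B3 → different blocks

P ≁ Q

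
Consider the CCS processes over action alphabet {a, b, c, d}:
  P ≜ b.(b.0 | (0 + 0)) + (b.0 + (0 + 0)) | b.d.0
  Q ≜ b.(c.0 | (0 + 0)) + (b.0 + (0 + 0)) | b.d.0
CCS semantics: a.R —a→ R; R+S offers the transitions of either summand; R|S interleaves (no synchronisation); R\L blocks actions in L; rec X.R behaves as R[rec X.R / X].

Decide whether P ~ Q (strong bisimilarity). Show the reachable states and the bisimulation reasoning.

P ≁ Q

P's transition system — 8 states:
  p0 = b.(b.0 | (0 + 0)) + (b.0 + (0 + 0)) | b.d.0 → =b=> p1, =b=> p2, =b=> p3
  p1 = (b.0 + (0 + 0)) | d.0 → =b=> p4, =d=> p5
  p2 = 0 | b.d.0 → =b=> p4
  p3 = b.0 | (0 + 0) → =b=> p6
  p4 = 0 | d.0 → =d=> p7
  p5 = (b.0 + (0 + 0)) | 0 → =b=> p7
  p6 = 0 | (0 + 0) → (no moves)
  p7 = 0 | 0 → (no moves)
Q's transition system — 8 states:
  q0 = b.(c.0 | (0 + 0)) + (b.0 + (0 + 0)) | b.d.0 → =b=> q1, =b=> q2, =b=> q3
  q1 = (b.0 + (0 + 0)) | d.0 → =b=> q4, =d=> q5
  q2 = 0 | b.d.0 → =b=> q4
  q3 = c.0 | (0 + 0) → =c=> q6
  q4 = 0 | d.0 → =d=> q7
  q5 = (b.0 + (0 + 0)) | 0 → =b=> q7
  q6 = 0 | (0 + 0) → (no moves)
  q7 = 0 | 0 → (no moves)
Bisimilarity quotient blocks:
  B0 = {p0}
  B1 = {p1, q1}
  B2 = {p4, q4}
  B3 = {p6, p7, q6, q7}
  B4 = {p3, p5, q5}
  B5 = {p2, q2}
  B6 = {q0}
  B7 = {q3}
p0 ∈ B0, q0 ∈ B6 → different blocks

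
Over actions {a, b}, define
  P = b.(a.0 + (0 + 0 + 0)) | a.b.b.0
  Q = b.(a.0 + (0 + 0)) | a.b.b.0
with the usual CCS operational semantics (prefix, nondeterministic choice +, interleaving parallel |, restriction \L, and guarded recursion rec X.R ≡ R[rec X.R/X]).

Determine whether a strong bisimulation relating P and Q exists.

P's transition system — 12 states:
  s0 = b.(a.0 + (0 + 0 + 0)) | a.b.b.0 ⊢ --a--▸ s1, --b--▸ s2
  s1 = b.(a.0 + (0 + 0 + 0)) | b.b.0 ⊢ --b--▸ s3, --b--▸ s4
  s2 = (a.0 + (0 + 0 + 0)) | a.b.b.0 ⊢ --a--▸ s3, --a--▸ s5
  s3 = (a.0 + (0 + 0 + 0)) | b.b.0 ⊢ --a--▸ s6, --b--▸ s7
  s4 = b.(a.0 + (0 + 0 + 0)) | b.0 ⊢ --b--▸ s7, --b--▸ s8
  s5 = 0 | a.b.b.0 ⊢ --a--▸ s6
  s6 = 0 | b.b.0 ⊢ --b--▸ s9
  s7 = (a.0 + (0 + 0 + 0)) | b.0 ⊢ --a--▸ s9, --b--▸ s10
  s8 = b.(a.0 + (0 + 0 + 0)) | 0 ⊢ --b--▸ s10
  s9 = 0 | b.0 ⊢ --b--▸ s11
  s10 = (a.0 + (0 + 0 + 0)) | 0 ⊢ --a--▸ s11
  s11 = 0 | 0 ⊢ ·
Q's transition system — 12 states:
  t0 = b.(a.0 + (0 + 0)) | a.b.b.0 ⊢ --a--▸ t1, --b--▸ t2
  t1 = b.(a.0 + (0 + 0)) | b.b.0 ⊢ --b--▸ t3, --b--▸ t4
  t2 = (a.0 + (0 + 0)) | a.b.b.0 ⊢ --a--▸ t3, --a--▸ t5
  t3 = (a.0 + (0 + 0)) | b.b.0 ⊢ --a--▸ t6, --b--▸ t7
  t4 = b.(a.0 + (0 + 0)) | b.0 ⊢ --b--▸ t7, --b--▸ t8
  t5 = 0 | a.b.b.0 ⊢ --a--▸ t6
  t6 = 0 | b.b.0 ⊢ --b--▸ t9
  t7 = (a.0 + (0 + 0)) | b.0 ⊢ --a--▸ t9, --b--▸ t10
  t8 = b.(a.0 + (0 + 0)) | 0 ⊢ --b--▸ t10
  t9 = 0 | b.0 ⊢ --b--▸ t11
  t10 = (a.0 + (0 + 0)) | 0 ⊢ --a--▸ t11
  t11 = 0 | 0 ⊢ ·
Bisimilarity quotient blocks:
  B0 = {s0, t0}
  B1 = {s2, t2}
  B2 = {s5, t5}
  B3 = {s6, t6}
  B4 = {s9, t9}
  B5 = {s11, t11}
  B6 = {s3, t3}
  B7 = {s7, t7}
  B8 = {s10, t10}
  B9 = {s1, t1}
  B10 = {s4, t4}
  B11 = {s8, t8}
s0 ∈ B0, t0 ∈ B0 → same block

bisimilar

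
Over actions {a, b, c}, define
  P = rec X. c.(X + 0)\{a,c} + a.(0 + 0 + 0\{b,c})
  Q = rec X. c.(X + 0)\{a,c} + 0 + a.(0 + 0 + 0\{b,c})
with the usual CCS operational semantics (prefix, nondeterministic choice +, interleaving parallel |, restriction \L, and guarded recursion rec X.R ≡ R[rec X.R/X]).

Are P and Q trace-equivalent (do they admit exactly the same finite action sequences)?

traces(P) = traces(Q)

P's transition system — 3 states:
  p0 = rec X. c.(X + 0)\{a,c} + a.(0 + 0 + 0\{b,c}) | -a-> p1, -c-> p2
  p1 = 0 + 0 + 0\{b,c} | ·
  p2 = ((rec X. c.(X + 0)\{a,c} + a.(0 + 0 + 0\{b,c})) + 0)\{a,c} | ·
Q's transition system — 3 states:
  q0 = rec X. c.(X + 0)\{a,c} + 0 + a.(0 + 0 + 0\{b,c}) | -a-> q1, -c-> q2
  q1 = 0 + 0 + 0\{b,c} | ·
  q2 = ((rec X. c.(X + 0)\{a,c} + 0 + a.(0 + 0 + 0\{b,c})) + 0)\{a,c} | ·
Bisimilarity quotient blocks:
  B0 = {p0, q0}
  B1 = {p1, p2, q1, q2}
p0 ∈ B0, q0 ∈ B0 → same block
Bisimilar ⇒ trace-equivalent.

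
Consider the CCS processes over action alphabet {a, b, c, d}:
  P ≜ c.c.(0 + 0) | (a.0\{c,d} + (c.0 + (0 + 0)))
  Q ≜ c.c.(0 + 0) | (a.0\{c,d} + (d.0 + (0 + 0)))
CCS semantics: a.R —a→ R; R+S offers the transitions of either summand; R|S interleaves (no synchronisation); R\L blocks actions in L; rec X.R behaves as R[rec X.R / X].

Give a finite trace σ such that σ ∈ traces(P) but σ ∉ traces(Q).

ccc

P's transition system — 9 states:
  s0 = c.c.(0 + 0) | (a.0\{c,d} + (c.0 + (0 + 0))) → ··a··> s1, ··c··> s2, ··c··> s3
  s1 = c.c.(0 + 0) | 0\{c,d} → ··c··> s4
  s2 = c.(0 + 0) | (a.0\{c,d} + (c.0 + (0 + 0))) → ··a··> s4, ··c··> s5, ··c··> s6
  s3 = c.c.(0 + 0) | 0 → ··c··> s6
  s4 = c.(0 + 0) | 0\{c,d} → ··c··> s7
  s5 = (0 + 0) | (a.0\{c,d} + (c.0 + (0 + 0))) → ··a··> s7, ··c··> s8
  s6 = c.(0 + 0) | 0 → ··c··> s8
  s7 = (0 + 0) | 0\{c,d} → deadlocked
  s8 = (0 + 0) | 0 → deadlocked
Q's transition system — 9 states:
  t0 = c.c.(0 + 0) | (a.0\{c,d} + (d.0 + (0 + 0))) → ··a··> t1, ··c··> t2, ··d··> t3
  t1 = c.c.(0 + 0) | 0\{c,d} → ··c··> t4
  t2 = c.(0 + 0) | (a.0\{c,d} + (d.0 + (0 + 0))) → ··a··> t4, ··c··> t5, ··d··> t6
  t3 = c.c.(0 + 0) | 0 → ··c··> t6
  t4 = c.(0 + 0) | 0\{c,d} → ··c··> t7
  t5 = (0 + 0) | (a.0\{c,d} + (d.0 + (0 + 0))) → ··a··> t7, ··d··> t8
  t6 = c.(0 + 0) | 0 → ··c··> t8
  t7 = (0 + 0) | 0\{c,d} → deadlocked
  t8 = (0 + 0) | 0 → deadlocked
Executing ccc from P (initial set {s0}):
  step 1 (c): {s2, s3}
  step 2 (c): {s5, s6}
  step 3 (c): {s8}
  P completes σ.
Executing ccc from Q (initial set {t0}):
  step 1 (c): {t2}
  step 2 (c): {t5}
  step 3 (c): no successor for Q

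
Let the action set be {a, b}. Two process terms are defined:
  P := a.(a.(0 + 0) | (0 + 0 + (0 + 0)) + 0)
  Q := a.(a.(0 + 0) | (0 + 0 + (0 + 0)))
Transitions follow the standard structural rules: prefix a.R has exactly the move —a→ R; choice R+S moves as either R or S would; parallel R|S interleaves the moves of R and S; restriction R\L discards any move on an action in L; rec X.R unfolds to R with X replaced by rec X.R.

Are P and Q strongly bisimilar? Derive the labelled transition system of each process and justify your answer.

P's transition system — 3 states:
  p0 = a.(a.(0 + 0) | (0 + 0 + (0 + 0)) + 0) → —a→ p1
  p1 = a.(0 + 0) | (0 + 0 + (0 + 0)) + 0 → —a→ p2
  p2 = (0 + 0) | (0 + 0 + (0 + 0)) → stopped
Q's transition system — 3 states:
  q0 = a.(a.(0 + 0) | (0 + 0 + (0 + 0))) → —a→ q1
  q1 = a.(0 + 0) | (0 + 0 + (0 + 0)) → —a→ q2
  q2 = (0 + 0) | (0 + 0 + (0 + 0)) → stopped
Bisimilarity quotient blocks:
  B0 = {p0, q0}
  B1 = {p1, q1}
  B2 = {p2, q2}
p0 ∈ B0, q0 ∈ B0 → same block

YES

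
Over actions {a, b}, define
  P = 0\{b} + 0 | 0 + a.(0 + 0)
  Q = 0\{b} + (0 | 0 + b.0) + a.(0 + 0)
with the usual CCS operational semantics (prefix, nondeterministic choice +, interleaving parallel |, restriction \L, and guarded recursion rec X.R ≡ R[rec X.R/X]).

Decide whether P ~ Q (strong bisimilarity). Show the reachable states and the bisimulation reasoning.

NO

LTS(P): 2 reachable states
  s0 = 0\{b} + 0 | 0 + a.(0 + 0) ⊢ --a--▸ s1
  s1 = 0 + 0 ⊢ ·
LTS(Q): 3 reachable states
  t0 = 0\{b} + (0 | 0 + b.0) + a.(0 + 0) ⊢ --a--▸ t1, --b--▸ t2
  t1 = 0 + 0 ⊢ ·
  t2 = 0 ⊢ ·
Bisimilarity quotient blocks:
  B0 = {s0}
  B1 = {s1, t1, t2}
  B2 = {t0}
s0 ∈ B0, t0 ∈ B2 → different blocks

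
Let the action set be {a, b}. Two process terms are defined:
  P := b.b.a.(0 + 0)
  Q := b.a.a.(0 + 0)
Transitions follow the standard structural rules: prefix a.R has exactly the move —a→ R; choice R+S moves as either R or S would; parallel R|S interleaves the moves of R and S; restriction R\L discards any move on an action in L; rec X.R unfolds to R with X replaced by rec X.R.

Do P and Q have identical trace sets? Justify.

trace-distinct — witness ⟨bb⟩

Reachable graph of P (4 states):
  u0 = b.b.a.(0 + 0) | --b--▸ u1
  u1 = b.a.(0 + 0) | --b--▸ u2
  u2 = a.(0 + 0) | --a--▸ u3
  u3 = 0 + 0 | ∅
Reachable graph of Q (4 states):
  v0 = b.a.a.(0 + 0) | --b--▸ v1
  v1 = a.a.(0 + 0) | --a--▸ v2
  v2 = a.(0 + 0) | --a--▸ v3
  v3 = 0 + 0 | ∅
Run σ = ⟨bb⟩ on P: start {u0}
  step 1 (b): {u1}
  step 2 (b): {u2}
  P completes σ.
Run σ = ⟨bb⟩ on Q: start {v0}
  step 1 (b): {v1}
  step 2 (b): ∅  — Q cannot continue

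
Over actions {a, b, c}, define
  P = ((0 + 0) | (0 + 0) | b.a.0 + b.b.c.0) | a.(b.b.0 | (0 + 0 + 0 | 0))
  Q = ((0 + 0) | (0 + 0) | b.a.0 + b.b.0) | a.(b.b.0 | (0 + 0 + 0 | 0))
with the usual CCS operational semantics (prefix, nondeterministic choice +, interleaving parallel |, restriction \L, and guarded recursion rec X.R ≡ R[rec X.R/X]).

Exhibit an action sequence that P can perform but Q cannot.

bbc

P's transition system — 24 states:
  u0 = ((0 + 0) | (0 + 0) | b.a.0 + b.b.c.0) | a.(b.b.0 | (0 + 0 + 0 | 0)) ⊢ --a--▸ u1, --b--▸ u2, --b--▸ u3
  u1 = ((0 + 0) | (0 + 0) | b.a.0 + b.b.c.0) | (b.b.0 | (0 + 0 + 0 | 0)) ⊢ --b--▸ u4, --b--▸ u5, --b--▸ u6
  u2 = (0 + 0) | (0 + 0) | a.0 | a.(b.b.0 | (0 + 0 + 0 | 0)) ⊢ --a--▸ u5, --a--▸ u7
  u3 = b.c.0 | a.(b.b.0 | (0 + 0 + 0 | 0)) ⊢ --a--▸ u6, --b--▸ u8
  u4 = ((0 + 0) | (0 + 0) | b.a.0 + b.b.c.0) | (b.0 | (0 + 0 + 0 | 0)) ⊢ --b--▸ u10, --b--▸ u11, --b--▸ u9
  u5 = (0 + 0) | (0 + 0) | a.0 | (b.b.0 | (0 + 0 + 0 | 0)) ⊢ --a--▸ u12, --b--▸ u10
  u6 = b.c.0 | (b.b.0 | (0 + 0 + 0 | 0)) ⊢ --b--▸ u11, --b--▸ u13
  u7 = (0 + 0) | (0 + 0) | 0 | a.(b.b.0 | (0 + 0 + 0 | 0)) ⊢ --a--▸ u12
  u8 = c.0 | a.(b.b.0 | (0 + 0 + 0 | 0)) ⊢ --a--▸ u13, --c--▸ u14
  u9 = ((0 + 0) | (0 + 0) | b.a.0 + b.b.c.0) | (0 | (0 + 0 + 0 | 0)) ⊢ --b--▸ u15, --b--▸ u16
  u10 = (0 + 0) | (0 + 0) | a.0 | (b.0 | (0 + 0 + 0 | 0)) ⊢ --a--▸ u17, --b--▸ u15
  u11 = b.c.0 | (b.0 | (0 + 0 + 0 | 0)) ⊢ --b--▸ u16, --b--▸ u18
  u12 = (0 + 0) | (0 + 0) | 0 | (b.b.0 | (0 + 0 + 0 | 0)) ⊢ --b--▸ u17
  u13 = c.0 | (b.b.0 | (0 + 0 + 0 | 0)) ⊢ --b--▸ u18, --c--▸ u19
  u14 = 0 | a.(b.b.0 | (0 + 0 + 0 | 0)) ⊢ --a--▸ u19
  u15 = (0 + 0) | (0 + 0) | a.0 | (0 | (0 + 0 + 0 | 0)) ⊢ --a--▸ u20
  u16 = b.c.0 | (0 | (0 + 0 + 0 | 0)) ⊢ --b--▸ u21
  u17 = (0 + 0) | (0 + 0) | 0 | (b.0 | (0 + 0 + 0 | 0)) ⊢ --b--▸ u20
  u18 = c.0 | (b.0 | (0 + 0 + 0 | 0)) ⊢ --b--▸ u21, --c--▸ u22
  u19 = 0 | (b.b.0 | (0 + 0 + 0 | 0)) ⊢ --b--▸ u22
  u20 = (0 + 0) | (0 + 0) | 0 | (0 | (0 + 0 + 0 | 0)) ⊢ stopped
  u21 = c.0 | (0 | (0 + 0 + 0 | 0)) ⊢ --c--▸ u23
  u22 = 0 | (b.0 | (0 + 0 + 0 | 0)) ⊢ --b--▸ u23
  u23 = 0 | (0 | (0 + 0 + 0 | 0)) ⊢ stopped
Q's transition system — 20 states:
  v0 = ((0 + 0) | (0 + 0) | b.a.0 + b.b.0) | a.(b.b.0 | (0 + 0 + 0 | 0)) ⊢ --a--▸ v1, --b--▸ v2, --b--▸ v3
  v1 = ((0 + 0) | (0 + 0) | b.a.0 + b.b.0) | (b.b.0 | (0 + 0 + 0 | 0)) ⊢ --b--▸ v4, --b--▸ v5, --b--▸ v6
  v2 = (0 + 0) | (0 + 0) | a.0 | a.(b.b.0 | (0 + 0 + 0 | 0)) ⊢ --a--▸ v5, --a--▸ v7
  v3 = b.0 | a.(b.b.0 | (0 + 0 + 0 | 0)) ⊢ --a--▸ v6, --b--▸ v8
  v4 = ((0 + 0) | (0 + 0) | b.a.0 + b.b.0) | (b.0 | (0 + 0 + 0 | 0)) ⊢ --b--▸ v10, --b--▸ v11, --b--▸ v9
  v5 = (0 + 0) | (0 + 0) | a.0 | (b.b.0 | (0 + 0 + 0 | 0)) ⊢ --a--▸ v12, --b--▸ v10
  v6 = b.0 | (b.b.0 | (0 + 0 + 0 | 0)) ⊢ --b--▸ v11, --b--▸ v13
  v7 = (0 + 0) | (0 + 0) | 0 | a.(b.b.0 | (0 + 0 + 0 | 0)) ⊢ --a--▸ v12
  v8 = 0 | a.(b.b.0 | (0 + 0 + 0 | 0)) ⊢ --a--▸ v13
  v9 = ((0 + 0) | (0 + 0) | b.a.0 + b.b.0) | (0 | (0 + 0 + 0 | 0)) ⊢ --b--▸ v14, --b--▸ v15
  v10 = (0 + 0) | (0 + 0) | a.0 | (b.0 | (0 + 0 + 0 | 0)) ⊢ --a--▸ v16, --b--▸ v14
  v11 = b.0 | (b.0 | (0 + 0 + 0 | 0)) ⊢ --b--▸ v15, --b--▸ v17
  v12 = (0 + 0) | (0 + 0) | 0 | (b.b.0 | (0 + 0 + 0 | 0)) ⊢ --b--▸ v16
  v13 = 0 | (b.b.0 | (0 + 0 + 0 | 0)) ⊢ --b--▸ v17
  v14 = (0 + 0) | (0 + 0) | a.0 | (0 | (0 + 0 + 0 | 0)) ⊢ --a--▸ v18
  v15 = b.0 | (0 | (0 + 0 + 0 | 0)) ⊢ --b--▸ v19
  v16 = (0 + 0) | (0 + 0) | 0 | (b.0 | (0 + 0 + 0 | 0)) ⊢ --b--▸ v18
  v17 = 0 | (b.0 | (0 + 0 + 0 | 0)) ⊢ --b--▸ v19
  v18 = (0 + 0) | (0 + 0) | 0 | (0 | (0 + 0 + 0 | 0)) ⊢ stopped
  v19 = 0 | (0 | (0 + 0 + 0 | 0)) ⊢ stopped
Executing bbc from P (initial set {u0}):
  [1] b ⇒ {u2, u3}
  [2] b ⇒ {u8}
  [3] c ⇒ {u14}
  — P admits the full trace.
Executing bbc from Q (initial set {v0}):
  [1] b ⇒ {v2, v3}
  [2] b ⇒ {v8}
  [3] c ⇒ ∅ (Q stuck)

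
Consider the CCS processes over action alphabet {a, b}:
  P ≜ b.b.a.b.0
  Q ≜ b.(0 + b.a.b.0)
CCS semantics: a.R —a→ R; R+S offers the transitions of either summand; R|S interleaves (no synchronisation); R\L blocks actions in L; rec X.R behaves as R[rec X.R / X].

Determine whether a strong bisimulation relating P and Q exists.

P's transition system — 5 states:
  p0 = b.b.a.b.0 → =b=> p1
  p1 = b.a.b.0 → =b=> p2
  p2 = a.b.0 → =a=> p3
  p3 = b.0 → =b=> p4
  p4 = 0 → stopped
Q's transition system — 5 states:
  q0 = b.(0 + b.a.b.0) → =b=> q1
  q1 = 0 + b.a.b.0 → =b=> q2
  q2 = a.b.0 → =a=> q3
  q3 = b.0 → =b=> q4
  q4 = 0 → stopped
Coarsest stable partition (strong bisimilarity classes):
  B0 = {p0, q0}
  B1 = {p1, q1}
  B2 = {p2, q2}
  B3 = {p3, q3}
  B4 = {p4, q4}
p0 ∈ B0, q0 ∈ B0 → same block

YES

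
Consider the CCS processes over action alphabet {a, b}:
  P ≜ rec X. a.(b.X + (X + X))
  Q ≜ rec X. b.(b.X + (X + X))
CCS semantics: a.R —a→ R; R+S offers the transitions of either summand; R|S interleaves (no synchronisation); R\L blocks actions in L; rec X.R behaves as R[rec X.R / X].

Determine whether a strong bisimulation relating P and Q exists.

not bisimilar

Reachable graph of P (2 states):
  u0 = rec X. a.(b.X + (X + X)) → —a→ u1
  u1 = b.(rec X. a.(b.X + (X + X))) + ((rec X. a.(b.X + (X + X))) + (rec X. a.(b.X + (X + X)))) → —a→ u1, —b→ u0
Reachable graph of Q (2 states):
  v0 = rec X. b.(b.X + (X + X)) → —b→ v1
  v1 = b.(rec X. b.(b.X + (X + X))) + ((rec X. b.(b.X + (X + X))) + (rec X. b.(b.X + (X + X)))) → —b→ v0, —b→ v1
Partition-refinement fixed point:
  B0 = {u0}
  B1 = {u1}
  B2 = {v0, v1}
u0 ∈ B0, v0 ∈ B2 → different blocks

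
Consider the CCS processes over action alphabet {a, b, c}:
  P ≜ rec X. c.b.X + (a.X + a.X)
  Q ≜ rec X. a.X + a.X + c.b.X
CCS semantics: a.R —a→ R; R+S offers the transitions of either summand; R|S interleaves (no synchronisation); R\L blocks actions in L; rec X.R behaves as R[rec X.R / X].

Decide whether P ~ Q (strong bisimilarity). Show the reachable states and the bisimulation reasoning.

LTS(P): 2 reachable states
  s0 = rec X. c.b.X + (a.X + a.X) has moves --a--▸ s0, --c--▸ s1
  s1 = b.(rec X. c.b.X + (a.X + a.X)) has moves --b--▸ s0
LTS(Q): 2 reachable states
  t0 = rec X. a.X + a.X + c.b.X has moves --a--▸ t0, --c--▸ t1
  t1 = b.(rec X. a.X + a.X + c.b.X) has moves --b--▸ t0
Coarsest stable partition (strong bisimilarity classes):
  B0 = {s0, t0}
  B1 = {s1, t1}
s0 ∈ B0, t0 ∈ B0 → same block

bisimilar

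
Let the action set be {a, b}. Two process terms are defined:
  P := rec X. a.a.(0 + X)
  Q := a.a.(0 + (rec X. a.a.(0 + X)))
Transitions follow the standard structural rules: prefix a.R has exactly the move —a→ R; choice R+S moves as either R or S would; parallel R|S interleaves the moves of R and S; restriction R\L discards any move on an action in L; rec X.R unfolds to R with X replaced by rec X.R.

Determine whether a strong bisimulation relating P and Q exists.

LTS(P): 3 reachable states
  s0 = rec X. a.a.(0 + X) → -a-> s1
  s1 = a.(0 + (rec X. a.a.(0 + X))) → -a-> s2
  s2 = 0 + (rec X. a.a.(0 + X)) → -a-> s1
LTS(Q): 3 reachable states
  t0 = a.a.(0 + (rec X. a.a.(0 + X))) → -a-> t1
  t1 = a.(0 + (rec X. a.a.(0 + X))) → -a-> t2
  t2 = 0 + (rec X. a.a.(0 + X)) → -a-> t1
Partition-refinement fixed point:
  B0 = {s0, s1, s2, t0, t1, t2}
s0 ∈ B0, t0 ∈ B0 → same block

YES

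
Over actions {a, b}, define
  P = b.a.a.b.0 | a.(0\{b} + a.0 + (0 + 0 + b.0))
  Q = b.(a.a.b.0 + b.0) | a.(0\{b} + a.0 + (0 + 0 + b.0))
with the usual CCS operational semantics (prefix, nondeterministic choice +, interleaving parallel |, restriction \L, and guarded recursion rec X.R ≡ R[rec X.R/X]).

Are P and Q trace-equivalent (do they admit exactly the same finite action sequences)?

LTS(P): 15 reachable states
  u0 = b.a.a.b.0 | a.(0\{b} + a.0 + (0 + 0 + b.0)) ⊢ ··a··> u1, ··b··> u2
  u1 = b.a.a.b.0 | (0\{b} + a.0 + (0 + 0 + b.0)) ⊢ ··a··> u3, ··b··> u3, ··b··> u4
  u2 = a.a.b.0 | a.(0\{b} + a.0 + (0 + 0 + b.0)) ⊢ ··a··> u4, ··a··> u5
  u3 = b.a.a.b.0 | 0 ⊢ ··b··> u6
  u4 = a.a.b.0 | (0\{b} + a.0 + (0 + 0 + b.0)) ⊢ ··a··> u6, ··a··> u7, ··b··> u6
  u5 = a.b.0 | a.(0\{b} + a.0 + (0 + 0 + b.0)) ⊢ ··a··> u7, ··a··> u8
  u6 = a.a.b.0 | 0 ⊢ ··a··> u9
  u7 = a.b.0 | (0\{b} + a.0 + (0 + 0 + b.0)) ⊢ ··a··> u10, ··a··> u9, ··b··> u9
  u8 = b.0 | a.(0\{b} + a.0 + (0 + 0 + b.0)) ⊢ ··a··> u10, ··b··> u11
  u9 = a.b.0 | 0 ⊢ ··a··> u12
  u10 = b.0 | (0\{b} + a.0 + (0 + 0 + b.0)) ⊢ ··a··> u12, ··b··> u12, ··b··> u13
  u11 = 0 | a.(0\{b} + a.0 + (0 + 0 + b.0)) ⊢ ··a··> u13
  u12 = b.0 | 0 ⊢ ··b··> u14
  u13 = 0 | (0\{b} + a.0 + (0 + 0 + b.0)) ⊢ ··a··> u14, ··b··> u14
  u14 = 0 | 0 ⊢ (no moves)
LTS(Q): 15 reachable states
  v0 = b.(a.a.b.0 + b.0) | a.(0\{b} + a.0 + (0 + 0 + b.0)) ⊢ ··a··> v1, ··b··> v2
  v1 = b.(a.a.b.0 + b.0) | (0\{b} + a.0 + (0 + 0 + b.0)) ⊢ ··a··> v3, ··b··> v3, ··b··> v4
  v2 = (a.a.b.0 + b.0) | a.(0\{b} + a.0 + (0 + 0 + b.0)) ⊢ ··a··> v4, ··a··> v5, ··b··> v6
  v3 = b.(a.a.b.0 + b.0) | 0 ⊢ ··b··> v7
  v4 = (a.a.b.0 + b.0) | (0\{b} + a.0 + (0 + 0 + b.0)) ⊢ ··a··> v7, ··a··> v8, ··b··> v7, ··b··> v9
  v5 = a.b.0 | a.(0\{b} + a.0 + (0 + 0 + b.0)) ⊢ ··a··> v10, ··a··> v8
  v6 = 0 | a.(0\{b} + a.0 + (0 + 0 + b.0)) ⊢ ··a··> v9
  v7 = (a.a.b.0 + b.0) | 0 ⊢ ··a··> v11, ··b··> v12
  v8 = a.b.0 | (0\{b} + a.0 + (0 + 0 + b.0)) ⊢ ··a··> v11, ··a··> v13, ··b··> v11
  v9 = 0 | (0\{b} + a.0 + (0 + 0 + b.0)) ⊢ ··a··> v12, ··b··> v12
  v10 = b.0 | a.(0\{b} + a.0 + (0 + 0 + b.0)) ⊢ ··a··> v13, ··b··> v6
  v11 = a.b.0 | 0 ⊢ ··a··> v14
  v12 = 0 | 0 ⊢ (no moves)
  v13 = b.0 | (0\{b} + a.0 + (0 + 0 + b.0)) ⊢ ··a··> v14, ··b··> v14, ··b··> v9
  v14 = b.0 | 0 ⊢ ··b··> v12
Executing bb from Q (initial set {v0}):
  step 1 (b): {v2}
  step 2 (b): {v6}
  — Q admits the full trace.
Executing bb from P (initial set {u0}):
  step 1 (b): {u2}
  step 2 (b): ∅ (P stuck)

trace-distinct — witness ⟨bb⟩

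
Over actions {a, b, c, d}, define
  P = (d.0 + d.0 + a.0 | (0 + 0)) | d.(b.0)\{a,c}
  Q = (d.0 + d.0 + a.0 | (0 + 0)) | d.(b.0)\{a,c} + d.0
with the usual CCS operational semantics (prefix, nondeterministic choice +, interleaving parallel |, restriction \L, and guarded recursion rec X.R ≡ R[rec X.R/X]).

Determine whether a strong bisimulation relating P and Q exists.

P ≁ Q

Reachable graph of P (9 states):
  p0 = (d.0 + d.0 + a.0 | (0 + 0)) | d.(b.0)\{a,c} :: -a-> p1, -d-> p2, -d-> p3
  p1 = 0 | (0 + 0) | d.(b.0)\{a,c} :: -d-> p4
  p2 = (d.0 + d.0 + a.0 | (0 + 0)) | (b.0)\{a,c} :: -a-> p4, -b-> p5, -d-> p6
  p3 = 0 | d.(b.0)\{a,c} :: -d-> p6
  p4 = 0 | (0 + 0) | (b.0)\{a,c} :: -b-> p7
  p5 = (d.0 + d.0 + a.0 | (0 + 0)) | 0\{a,c} :: -a-> p7, -d-> p8
  p6 = 0 | (b.0)\{a,c} :: -b-> p8
  p7 = 0 | (0 + 0) | 0\{a,c} :: ∅
  p8 = 0 | 0\{a,c} :: ∅
Reachable graph of Q (10 states):
  q0 = (d.0 + d.0 + a.0 | (0 + 0)) | d.(b.0)\{a,c} + d.0 :: -a-> q1, -d-> q2, -d-> q3, -d-> q4
  q1 = 0 | (0 + 0) | d.(b.0)\{a,c} :: -d-> q5
  q2 = (d.0 + d.0 + a.0 | (0 + 0)) | (b.0)\{a,c} :: -a-> q5, -b-> q6, -d-> q7
  q3 = 0 :: ∅
  q4 = 0 | d.(b.0)\{a,c} :: -d-> q7
  q5 = 0 | (0 + 0) | (b.0)\{a,c} :: -b-> q8
  q6 = (d.0 + d.0 + a.0 | (0 + 0)) | 0\{a,c} :: -a-> q8, -d-> q9
  q7 = 0 | (b.0)\{a,c} :: -b-> q9
  q8 = 0 | (0 + 0) | 0\{a,c} :: ∅
  q9 = 0 | 0\{a,c} :: ∅
Partition-refinement fixed point:
  B0 = {p0}
  B1 = {p2, q2}
  B2 = {p4, p6, q5, q7}
  B3 = {p7, p8, q3, q8, q9}
  B4 = {p5, q6}
  B5 = {p1, p3, q1, q4}
  B6 = {q0}
p0 ∈ B0, q0 ∈ B6 → different blocks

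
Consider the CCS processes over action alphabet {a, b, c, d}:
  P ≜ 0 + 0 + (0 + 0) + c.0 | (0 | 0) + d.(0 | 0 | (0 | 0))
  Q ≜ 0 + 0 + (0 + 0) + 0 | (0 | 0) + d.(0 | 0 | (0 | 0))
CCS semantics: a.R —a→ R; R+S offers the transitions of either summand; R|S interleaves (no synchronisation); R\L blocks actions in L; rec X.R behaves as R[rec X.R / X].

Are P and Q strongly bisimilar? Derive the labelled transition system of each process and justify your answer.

P ≁ Q

Reachable graph of P (3 states):
  u0 = 0 + 0 + (0 + 0) + c.0 | (0 | 0) + d.(0 | 0 | (0 | 0)) :: ··c··> u1, ··d··> u2
  u1 = 0 | (0 | 0) :: ·
  u2 = 0 | 0 | (0 | 0) :: ·
Reachable graph of Q (2 states):
  v0 = 0 + 0 + (0 + 0) + 0 | (0 | 0) + d.(0 | 0 | (0 | 0)) :: ··d··> v1
  v1 = 0 | 0 | (0 | 0) :: ·
Partition-refinement fixed point:
  B0 = {u0}
  B1 = {u1, u2, v1}
  B2 = {v0}
u0 ∈ B0, v0 ∈ B2 → different blocks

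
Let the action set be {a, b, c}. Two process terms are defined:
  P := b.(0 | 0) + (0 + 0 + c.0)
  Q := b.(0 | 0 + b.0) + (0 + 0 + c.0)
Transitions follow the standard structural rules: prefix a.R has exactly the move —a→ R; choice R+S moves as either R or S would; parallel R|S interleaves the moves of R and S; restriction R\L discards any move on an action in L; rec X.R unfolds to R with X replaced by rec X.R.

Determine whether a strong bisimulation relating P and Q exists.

Reachable graph of P (3 states):
  m0 = b.(0 | 0) + (0 + 0 + c.0) has moves =b=> m1, =c=> m2
  m1 = 0 | 0 has moves (no moves)
  m2 = 0 has moves (no moves)
Reachable graph of Q (3 states):
  n0 = b.(0 | 0 + b.0) + (0 + 0 + c.0) has moves =b=> n1, =c=> n2
  n1 = 0 | 0 + b.0 has moves =b=> n2
  n2 = 0 has moves (no moves)
Partition-refinement fixed point:
  B0 = {m0}
  B1 = {m1, m2, n2}
  B2 = {n0}
  B3 = {n1}
m0 ∈ B0, n0 ∈ B2 → different blocks

not bisimilar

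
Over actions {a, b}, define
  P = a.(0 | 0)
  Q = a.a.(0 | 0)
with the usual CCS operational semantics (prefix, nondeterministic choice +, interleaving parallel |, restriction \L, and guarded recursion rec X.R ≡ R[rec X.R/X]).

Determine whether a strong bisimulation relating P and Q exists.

NO

LTS(P): 2 reachable states
  m0 = a.(0 | 0) has moves -a-> m1
  m1 = 0 | 0 has moves stopped
LTS(Q): 3 reachable states
  n0 = a.a.(0 | 0) has moves -a-> n1
  n1 = a.(0 | 0) has moves -a-> n2
  n2 = 0 | 0 has moves stopped
Partition-refinement fixed point:
  B0 = {m0, n1}
  B1 = {m1, n2}
  B2 = {n0}
m0 ∈ B0, n0 ∈ B2 → different blocks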